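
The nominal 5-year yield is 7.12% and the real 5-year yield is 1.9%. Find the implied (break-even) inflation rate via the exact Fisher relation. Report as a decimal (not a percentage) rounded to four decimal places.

(1 + π) = (1 + i)/(1 + r) = 1.07120 / 1.01900 = 1.051227
Break-even inflation = 1.051227 − 1 → 0.0512.

0.0512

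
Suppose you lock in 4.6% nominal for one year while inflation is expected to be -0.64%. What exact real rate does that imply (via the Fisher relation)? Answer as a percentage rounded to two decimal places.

5.27%

By the Fisher relation, 1 + r = (1 + i)/(1 + π).
1 + r = 1.04600 / 0.99360 = 1.052738
r = 1.052738 − 1 = 5.2738%, i.e. 5.27%.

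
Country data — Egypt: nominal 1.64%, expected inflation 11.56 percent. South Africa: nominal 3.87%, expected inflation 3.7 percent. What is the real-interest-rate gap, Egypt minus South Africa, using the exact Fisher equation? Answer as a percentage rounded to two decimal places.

-9.06%

Egypt: (1 + 0.0164)/(1 + 0.1156) − 1 = -8.8921%
South Africa: (1 + 0.0387)/(1 + 0.0370) − 1 = 0.1639%
Differential = -8.8921% − 0.1639% = -9.0560% → -9.06%.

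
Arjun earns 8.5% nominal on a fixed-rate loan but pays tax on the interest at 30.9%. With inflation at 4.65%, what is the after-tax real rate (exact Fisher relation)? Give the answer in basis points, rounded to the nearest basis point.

After-tax nominal return = 8.5% × (1 − 0.309) = 5.8735%.
1 + r = 1.058735 / 1.04650 = 1.011691
After-tax real rate = 1.011691 − 1 → 117 basis points.

117 basis points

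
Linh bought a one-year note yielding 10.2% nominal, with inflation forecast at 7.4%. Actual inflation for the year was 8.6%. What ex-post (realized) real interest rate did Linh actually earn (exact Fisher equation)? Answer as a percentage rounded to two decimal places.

Ex-post: (1 + 0.1020)/(1 + 0.0860) − 1 = 1.4733%
So the realized real rate is 1.47%.

1.47%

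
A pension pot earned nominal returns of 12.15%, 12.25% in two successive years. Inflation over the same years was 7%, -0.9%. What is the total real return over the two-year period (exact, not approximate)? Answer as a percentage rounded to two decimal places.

Compound the nominal returns: 1.1215 × 1.1225 = 1.258884.
Compound inflation: 1.0700 × 0.9910 = 1.060370.
Deflate: 1.258884 / 1.060370 = 1.187212.
Total real return = 1.187212 − 1 → 18.72%.

18.72%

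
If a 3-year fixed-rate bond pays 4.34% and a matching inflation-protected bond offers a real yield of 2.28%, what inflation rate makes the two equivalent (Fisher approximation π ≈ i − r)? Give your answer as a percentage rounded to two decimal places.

π ≈ i − r = 4.34% − 2.28% → 2.06%.

2.06%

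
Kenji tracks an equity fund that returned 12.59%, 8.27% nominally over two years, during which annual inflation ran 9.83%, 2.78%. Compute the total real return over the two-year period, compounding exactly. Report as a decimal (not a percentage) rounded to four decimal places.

0.0799

Nominal growth factor = 1.1259 × 1.0827 = 1.219012
Price-level growth factor = 1.0983 × 1.0278 = 1.128833
Real growth factor = 1.219012 / 1.128833 = 1.079887
Total real return = 1.079887 − 1 → 0.0799.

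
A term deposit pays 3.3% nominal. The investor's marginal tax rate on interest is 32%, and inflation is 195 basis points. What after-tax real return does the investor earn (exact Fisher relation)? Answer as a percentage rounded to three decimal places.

After-tax nominal return = 3.3% × (1 − 0.32) = 2.2440%.
1 + r = 1.02244 / 1.01950 = 1.002884
After-tax real rate = 1.002884 − 1 → 0.288%.

0.288%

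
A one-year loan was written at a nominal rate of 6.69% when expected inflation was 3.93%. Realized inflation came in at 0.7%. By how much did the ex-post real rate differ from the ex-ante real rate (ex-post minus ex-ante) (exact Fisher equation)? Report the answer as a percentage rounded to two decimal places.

Ex-ante: (1 + 0.0669)/(1 + 0.0393) − 1 = 2.6556%
Ex-post: (1 + 0.0669)/(1 + 0.0070) − 1 = 5.9484%
Difference (ex-post − ex-ante) = 3.2927% → 3.29%.

3.29%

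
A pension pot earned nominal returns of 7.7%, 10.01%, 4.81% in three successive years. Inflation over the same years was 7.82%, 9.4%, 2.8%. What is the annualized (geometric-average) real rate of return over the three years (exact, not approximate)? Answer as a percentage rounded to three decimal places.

0.797%

Nominal growth factor = 1.0770 × 1.1001 × 1.0481 = 1.24179695
Price-level growth factor = 1.0782 × 1.0940 × 1.0280 = 1.21257822
Real growth factor = 1.24179695 / 1.21257822 = 1.02409637
Annualized real rate = 1.02409637^(1/3) − 1 = 0.7968% → 0.797%.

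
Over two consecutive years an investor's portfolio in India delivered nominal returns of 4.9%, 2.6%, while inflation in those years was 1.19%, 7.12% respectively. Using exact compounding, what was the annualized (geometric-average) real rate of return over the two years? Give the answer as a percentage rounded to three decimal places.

Nominal growth factor = 1.0490 × 1.0260 = 1.07627400
Price-level growth factor = 1.0119 × 1.0712 = 1.08394728
Real growth factor = 1.07627400 / 1.08394728 = 0.99292098
Annualized real rate = 0.99292098^(1/2) − 1 = -0.3546% → -0.355%.

-0.355%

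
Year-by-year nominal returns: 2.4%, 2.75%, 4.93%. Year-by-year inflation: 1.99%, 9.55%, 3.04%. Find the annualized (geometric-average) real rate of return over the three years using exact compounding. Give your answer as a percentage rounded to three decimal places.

Compound the nominal returns: 1.0240 × 1.0275 × 1.0493 = 1.10403149.
Compound inflation: 1.0199 × 1.0955 × 1.0304 = 1.15126638.
Deflate: 1.10403149 / 1.15126638 = 0.95897136.
Annualized real rate = 0.95897136^(1/3) − 1 = -1.3868% → -1.387%.

-1.387%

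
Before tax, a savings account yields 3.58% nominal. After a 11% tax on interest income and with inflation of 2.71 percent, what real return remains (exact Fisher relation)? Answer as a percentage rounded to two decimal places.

0.46%

After-tax nominal return = 3.58% × (1 − 0.11) = 3.1862%.
1 + r = 1.031862 / 1.02710 = 1.004636
After-tax real rate = 1.004636 − 1 → 0.46%.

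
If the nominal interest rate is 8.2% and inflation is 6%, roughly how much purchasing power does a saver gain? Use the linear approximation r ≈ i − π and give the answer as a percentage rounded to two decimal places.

r ≈ i − π = 8.2% − 6% = 2.20%.

2.20%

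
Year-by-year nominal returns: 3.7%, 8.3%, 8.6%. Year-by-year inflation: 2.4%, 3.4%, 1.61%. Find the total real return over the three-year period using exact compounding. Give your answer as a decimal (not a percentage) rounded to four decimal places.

Nominal growth factor = 1.0370 × 1.0830 × 1.0860 = 1.219655
Price-level growth factor = 1.0240 × 1.0340 × 1.0161 = 1.075863
Real growth factor = 1.219655 / 1.075863 = 1.133653
Total real return = 1.133653 − 1 → 0.1337.

0.1337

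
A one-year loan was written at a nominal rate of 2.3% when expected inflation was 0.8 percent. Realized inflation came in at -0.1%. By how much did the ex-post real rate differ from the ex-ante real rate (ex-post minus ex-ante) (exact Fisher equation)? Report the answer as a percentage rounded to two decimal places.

Ex-ante: (1 + 0.0230)/(1 + 0.0080) − 1 = 1.4881%
Ex-post: (1 + 0.0230)/(1 − 0.0010) − 1 = 2.4024%
Difference (ex-post − ex-ante) = 0.9143% → 0.91%.

0.91%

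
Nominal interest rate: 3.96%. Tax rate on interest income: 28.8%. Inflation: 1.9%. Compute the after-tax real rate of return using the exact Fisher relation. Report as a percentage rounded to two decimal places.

After-tax nominal return = 3.96% × (1 − 0.288) = 2.81952%.
1 + r = 1.0281952 / 1.01900 = 1.009024
After-tax real rate = 1.009024 − 1 → 0.90%.

0.90%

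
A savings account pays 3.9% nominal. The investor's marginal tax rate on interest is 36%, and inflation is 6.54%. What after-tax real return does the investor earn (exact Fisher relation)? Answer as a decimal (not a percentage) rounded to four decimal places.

-0.0380

After-tax nominal return = 3.9% × (1 − 0.36) = 2.4960%.
1 + r = 1.02496 / 1.06540 = 0.962042
After-tax real rate = 0.962042 − 1 → -0.0380.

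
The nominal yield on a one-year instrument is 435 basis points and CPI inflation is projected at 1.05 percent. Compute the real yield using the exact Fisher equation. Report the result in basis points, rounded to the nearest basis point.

1 + r = 1.04350 / 1.01050 = 1.032657
r = 1.032657 − 1 = 3.2657%, i.e. 327 basis points.

327 basis points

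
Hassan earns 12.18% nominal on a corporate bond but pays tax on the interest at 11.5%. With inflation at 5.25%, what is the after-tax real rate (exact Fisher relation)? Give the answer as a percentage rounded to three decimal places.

5.253%

After-tax nominal return = 12.18% × (1 − 0.115) = 10.7793%.
1 + r = 1.107793 / 1.05250 = 1.0525349
After-tax real rate = 1.0525349 − 1 → 5.253%.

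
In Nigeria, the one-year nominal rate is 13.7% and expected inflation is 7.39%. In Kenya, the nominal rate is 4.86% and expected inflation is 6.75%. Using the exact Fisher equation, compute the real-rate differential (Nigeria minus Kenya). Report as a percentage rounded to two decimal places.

Nigeria: (1 + 0.1370)/(1 + 0.0739) − 1 = 5.8758%
Kenya: (1 + 0.0486)/(1 + 0.0675) − 1 = -1.7705%
Differential = 5.8758% − (-1.7705%) = 7.6463% → 7.65%.

7.65%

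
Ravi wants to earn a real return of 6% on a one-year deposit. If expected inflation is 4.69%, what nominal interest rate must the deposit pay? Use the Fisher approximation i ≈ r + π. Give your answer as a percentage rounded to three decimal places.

i ≈ r + π = 6% + 4.69% = 10.690%.

10.690%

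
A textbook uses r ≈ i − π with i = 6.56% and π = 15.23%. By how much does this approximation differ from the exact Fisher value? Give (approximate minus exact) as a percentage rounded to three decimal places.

-1.146%

Approximate: r ≈ 6.560% − 15.230% = -8.6700%
Exact: (1 + 0.0656)/(1 + 0.1523) − 1 = -7.5241%
Error = -8.6700% − (-7.5241%) = -1.1459% → -1.146%.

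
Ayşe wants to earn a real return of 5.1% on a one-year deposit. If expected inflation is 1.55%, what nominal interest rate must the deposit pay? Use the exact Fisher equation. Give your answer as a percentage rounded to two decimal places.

(1 + i) = (1 + r)(1 + π) = 1.05100 × 1.01550 = 1.0672905
i = 1.0672905 − 1, so the required nominal rate is 6.73%.

6.73%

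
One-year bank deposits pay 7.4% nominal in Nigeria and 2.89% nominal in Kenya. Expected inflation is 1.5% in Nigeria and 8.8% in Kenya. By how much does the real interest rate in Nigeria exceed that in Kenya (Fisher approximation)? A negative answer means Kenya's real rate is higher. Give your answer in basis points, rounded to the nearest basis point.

1181 basis points

Nigeria: 7.4% − 1.5% = 5.900%
Kenya: 2.89% − 8.8% = -5.910%
Differential = 11.810% → 1181 basis points.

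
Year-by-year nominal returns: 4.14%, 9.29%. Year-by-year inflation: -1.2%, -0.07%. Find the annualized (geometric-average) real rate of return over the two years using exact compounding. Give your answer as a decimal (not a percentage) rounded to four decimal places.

0.0737

Nominal growth factor = 1.0414 × 1.0929 = 1.13814606
Price-level growth factor = 0.9880 × 0.9993 = 0.98730840
Real growth factor = 1.13814606 / 0.98730840 = 1.15277664
Annualized real rate = 1.15277664^(1/2) − 1 = 7.3674% → 0.0737.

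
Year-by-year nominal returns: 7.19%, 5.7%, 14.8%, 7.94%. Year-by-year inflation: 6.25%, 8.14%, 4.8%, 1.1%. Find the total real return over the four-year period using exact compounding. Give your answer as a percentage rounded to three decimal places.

Nominal growth factor = 1.0719 × 1.0570 × 1.1480 × 1.0794 = 1.403956
Price-level growth factor = 1.0625 × 1.0814 × 1.0480 × 1.0110 = 1.217384
Real growth factor = 1.403956 / 1.217384 = 1.153256
Total real return = 1.153256 − 1 → 15.326%.

15.326%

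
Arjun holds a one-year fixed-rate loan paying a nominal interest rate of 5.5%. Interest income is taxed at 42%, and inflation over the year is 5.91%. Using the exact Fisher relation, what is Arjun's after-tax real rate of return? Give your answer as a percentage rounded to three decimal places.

-2.568%

After-tax nominal return = 5.5% × (1 − 0.42) = 3.1900%.
1 + r = 1.03190 / 1.05910 = 0.974318
After-tax real rate = 0.974318 − 1 → -2.568%.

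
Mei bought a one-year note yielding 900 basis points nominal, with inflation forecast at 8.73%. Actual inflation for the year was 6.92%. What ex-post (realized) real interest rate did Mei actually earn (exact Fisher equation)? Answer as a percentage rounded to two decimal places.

1.95%

Ex-post: (1 + 0.0900)/(1 + 0.0692) − 1 = 1.9454%
So the realized real rate is 1.95%.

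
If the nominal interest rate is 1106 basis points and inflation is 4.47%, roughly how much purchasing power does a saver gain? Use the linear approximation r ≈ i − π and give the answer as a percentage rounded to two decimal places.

6.59%

r ≈ i − π = 11.06% − 4.47% = 6.59%.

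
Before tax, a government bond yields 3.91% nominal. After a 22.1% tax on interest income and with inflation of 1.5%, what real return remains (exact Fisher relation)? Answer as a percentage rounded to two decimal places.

1.52%

After-tax nominal return = 3.91% × (1 − 0.221) = 3.04589%.
1 + r = 1.0304589 / 1.01500 = 1.015230
After-tax real rate = 1.015230 − 1 → 1.52%.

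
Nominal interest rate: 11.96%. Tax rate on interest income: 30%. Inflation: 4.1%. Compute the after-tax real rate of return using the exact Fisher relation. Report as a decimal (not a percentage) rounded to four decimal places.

After-tax nominal return = 11.96% × (1 − 0.3) = 8.3720%.
1 + r = 1.08372 / 1.04100 = 1.041037
After-tax real rate = 1.041037 − 1 → 0.0410.

0.0410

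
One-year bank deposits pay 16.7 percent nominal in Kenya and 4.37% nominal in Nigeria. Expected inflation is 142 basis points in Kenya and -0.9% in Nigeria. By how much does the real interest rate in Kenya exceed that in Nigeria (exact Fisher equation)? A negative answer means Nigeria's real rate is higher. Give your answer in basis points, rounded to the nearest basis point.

Kenya: (1 + 0.1670)/(1 + 0.0142) − 1 = 15.0661%
Nigeria: (1 + 0.0437)/(1 − 0.0090) − 1 = 5.3179%
Differential = 15.0661% − 5.3179% = 9.7482% → 975 basis points.

975 basis points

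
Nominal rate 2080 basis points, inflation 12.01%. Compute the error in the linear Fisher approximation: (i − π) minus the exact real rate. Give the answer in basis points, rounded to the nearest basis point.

94 basis points

Approximate: r ≈ 20.800% − 12.010% = 8.7900%
Exact: (1 + 0.2080)/(1 + 0.1201) − 1 = 7.8475%
Error = 8.7900% − 7.8475% = 0.9425% → 94 basis points.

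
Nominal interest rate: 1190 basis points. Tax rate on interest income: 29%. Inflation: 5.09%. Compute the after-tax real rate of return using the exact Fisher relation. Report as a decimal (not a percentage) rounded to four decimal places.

0.0320

After-tax nominal return = 11.9% × (1 − 0.29) = 8.4490%.
1 + r = 1.08449 / 1.05090 = 1.031963
After-tax real rate = 1.031963 − 1 → 0.0320.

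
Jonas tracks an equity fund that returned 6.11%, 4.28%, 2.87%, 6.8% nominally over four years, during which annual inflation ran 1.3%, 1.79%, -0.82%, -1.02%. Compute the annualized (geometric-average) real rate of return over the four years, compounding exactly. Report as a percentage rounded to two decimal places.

Nominal growth factor = 1.0611 × 1.0428 × 1.0287 × 1.0680 = 1.21567456
Price-level growth factor = 1.0130 × 1.0179 × 0.9918 × 0.9898 = 1.01224610
Real growth factor = 1.21567456 / 1.01224610 = 1.20096739
Annualized real rate = 1.20096739^(1/4) − 1 = 4.6846% → 4.68%.

4.68%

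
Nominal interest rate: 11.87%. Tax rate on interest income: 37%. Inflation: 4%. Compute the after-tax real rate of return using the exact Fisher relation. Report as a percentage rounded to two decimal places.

3.34%

After-tax nominal return = 11.87% × (1 − 0.37) = 7.4781%.
1 + r = 1.074781 / 1.04000 = 1.033443
After-tax real rate = 1.033443 − 1 → 3.34%.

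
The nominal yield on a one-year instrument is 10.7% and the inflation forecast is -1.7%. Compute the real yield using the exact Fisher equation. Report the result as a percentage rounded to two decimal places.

By the Fisher identity, 1 + r = (1 + i)/(1 + π).
1 + r = 1.10700 / 0.98300 = 1.126144
r = 1.126144 − 1 = 12.6144%, i.e. 12.61%.

12.61%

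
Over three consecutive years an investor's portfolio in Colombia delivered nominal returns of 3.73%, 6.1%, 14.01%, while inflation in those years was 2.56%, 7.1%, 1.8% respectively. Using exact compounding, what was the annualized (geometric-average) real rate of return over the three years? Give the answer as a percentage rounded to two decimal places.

3.92%

Compound the nominal returns: 1.0373 × 1.0610 × 1.1401 = 1.25476590.
Compound inflation: 1.0256 × 1.0710 × 1.0180 = 1.11818912.
Deflate: 1.25476590 / 1.11818912 = 1.12214104.
Annualized real rate = 1.12214104^(1/3) − 1 = 3.9160% → 3.92%.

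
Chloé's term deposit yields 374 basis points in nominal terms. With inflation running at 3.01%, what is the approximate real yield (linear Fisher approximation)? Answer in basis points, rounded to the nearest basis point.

r ≈ i − π = 3.74% − 3.01% = 73 basis points.

73 basis points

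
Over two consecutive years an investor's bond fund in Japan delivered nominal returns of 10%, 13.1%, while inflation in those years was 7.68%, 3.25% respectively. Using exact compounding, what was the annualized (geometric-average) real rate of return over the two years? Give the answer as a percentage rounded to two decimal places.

Compound the nominal returns: 1.1000 × 1.1310 = 1.24410000.
Compound inflation: 1.0768 × 1.0325 = 1.11179600.
Deflate: 1.24410000 / 1.11179600 = 1.11900025.
Annualized real rate = 1.11900025^(1/2) − 1 = 5.7828% → 5.78%.

5.78%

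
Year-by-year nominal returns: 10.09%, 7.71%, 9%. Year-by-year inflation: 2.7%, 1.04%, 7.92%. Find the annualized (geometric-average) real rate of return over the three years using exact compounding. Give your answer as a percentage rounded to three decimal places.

4.895%

Nominal growth factor = 1.1009 × 1.0771 × 1.0900 = 1.29249954
Price-level growth factor = 1.0270 × 1.0104 × 1.0792 = 1.11986512
Real growth factor = 1.29249954 / 1.11986512 = 1.15415644
Annualized real rate = 1.15415644^(1/3) − 1 = 4.8950% → 4.895%.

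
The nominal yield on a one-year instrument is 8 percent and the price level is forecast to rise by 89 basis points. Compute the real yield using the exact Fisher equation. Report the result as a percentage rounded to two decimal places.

1 + r = 1.08000 / 1.00890 = 1.070473
r = 1.070473 − 1 = 7.0473%, i.e. 7.05%.

7.05%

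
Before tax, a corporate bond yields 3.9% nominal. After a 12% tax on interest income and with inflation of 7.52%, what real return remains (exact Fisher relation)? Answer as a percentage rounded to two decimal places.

-3.80%

After-tax nominal return = 3.9% × (1 − 0.12) = 3.4320%.
1 + r = 1.03432 / 1.07520 = 0.961979
After-tax real rate = 0.961979 − 1 → -3.80%.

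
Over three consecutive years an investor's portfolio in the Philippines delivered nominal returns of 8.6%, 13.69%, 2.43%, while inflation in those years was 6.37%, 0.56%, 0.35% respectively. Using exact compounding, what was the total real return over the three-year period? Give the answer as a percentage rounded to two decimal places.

17.82%

Compound the nominal returns: 1.0860 × 1.1369 × 1.0243 = 1.264676.
Compound inflation: 1.0637 × 1.0056 × 1.0035 = 1.073401.
Deflate: 1.264676 / 1.073401 = 1.178196.
Total real return = 1.178196 − 1 → 17.82%.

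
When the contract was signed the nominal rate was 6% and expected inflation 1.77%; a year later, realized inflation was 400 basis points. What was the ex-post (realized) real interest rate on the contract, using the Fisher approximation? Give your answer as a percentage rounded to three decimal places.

2.000%

Ex-post: 6% − 4% = 2.000%
So the realized real rate is 2.000%.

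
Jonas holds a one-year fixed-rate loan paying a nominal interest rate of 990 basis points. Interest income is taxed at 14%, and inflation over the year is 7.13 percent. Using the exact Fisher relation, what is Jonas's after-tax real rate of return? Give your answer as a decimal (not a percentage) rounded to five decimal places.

After-tax nominal return = 9.9% × (1 − 0.14) = 8.5140%.
1 + r = 1.08514 / 1.07130 = 1.012919
After-tax real rate = 1.012919 − 1 → 0.01292.

0.01292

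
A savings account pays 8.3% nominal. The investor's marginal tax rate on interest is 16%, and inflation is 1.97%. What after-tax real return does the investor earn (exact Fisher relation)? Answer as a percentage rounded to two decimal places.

After-tax nominal return = 8.3% × (1 − 0.16) = 6.9720%.
1 + r = 1.06972 / 1.01970 = 1.049054
After-tax real rate = 1.049054 − 1 → 4.91%.

4.91%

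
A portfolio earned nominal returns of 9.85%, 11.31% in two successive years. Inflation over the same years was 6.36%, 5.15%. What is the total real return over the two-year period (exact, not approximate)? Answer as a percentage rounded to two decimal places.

Nominal growth factor = 1.0985 × 1.1131 = 1.222740
Price-level growth factor = 1.0636 × 1.0515 = 1.118375
Real growth factor = 1.222740 / 1.118375 = 1.093318
Total real return = 1.093318 − 1 → 9.33%.

9.33%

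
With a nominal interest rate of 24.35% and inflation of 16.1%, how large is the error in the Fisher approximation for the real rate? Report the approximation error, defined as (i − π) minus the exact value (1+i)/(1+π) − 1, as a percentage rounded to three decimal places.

1.144%

Approximate: r ≈ 24.350% − 16.100% = 8.2500%
Exact: (1 + 0.2435)/(1 + 0.1610) − 1 = 7.1059%
Error = 8.2500% − 7.1059% = 1.1441% → 1.144%.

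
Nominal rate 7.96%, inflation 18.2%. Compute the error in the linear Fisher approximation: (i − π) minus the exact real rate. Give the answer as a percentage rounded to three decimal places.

-1.577%

Approximate: r ≈ 7.960% − 18.200% = -10.2400%
Exact: (1 + 0.0796)/(1 + 0.1820) − 1 = -8.6633%
Error = -10.2400% − (-8.6633%) = -1.5767% → -1.577%.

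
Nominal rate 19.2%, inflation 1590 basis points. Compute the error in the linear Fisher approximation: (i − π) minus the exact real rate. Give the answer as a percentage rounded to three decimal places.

Approximate: r ≈ 19.200% − 15.900% = 3.3000%
Exact: (1 + 0.1920)/(1 + 0.1590) − 1 = 2.8473%
Error = 3.3000% − 2.8473% = 0.4527% → 0.453%.

0.453%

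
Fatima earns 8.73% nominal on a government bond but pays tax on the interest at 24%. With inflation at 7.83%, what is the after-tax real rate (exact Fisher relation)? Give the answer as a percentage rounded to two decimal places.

After-tax nominal return = 8.73% × (1 − 0.24) = 6.6348%.
1 + r = 1.066348 / 1.07830 = 0.988916
After-tax real rate = 0.988916 − 1 → -1.11%.

-1.11%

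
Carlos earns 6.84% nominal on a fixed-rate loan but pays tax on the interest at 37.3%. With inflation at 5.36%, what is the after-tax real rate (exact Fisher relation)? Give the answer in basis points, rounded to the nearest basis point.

After-tax nominal return = 6.84% × (1 − 0.373) = 4.28868%.
1 + r = 1.0428868 / 1.05360 = 0.989832
After-tax real rate = 0.989832 − 1 → -102 basis points.

-102 basis points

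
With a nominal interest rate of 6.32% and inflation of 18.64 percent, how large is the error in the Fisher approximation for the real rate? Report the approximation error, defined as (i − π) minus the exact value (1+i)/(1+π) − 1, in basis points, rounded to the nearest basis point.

-194 basis points

Approximate: r ≈ 6.320% − 18.640% = -12.3200%
Exact: (1 + 0.0632)/(1 + 0.1864) − 1 = -10.3844%
Error = -12.3200% − (-10.3844%) = -1.9356% → -194 basis points.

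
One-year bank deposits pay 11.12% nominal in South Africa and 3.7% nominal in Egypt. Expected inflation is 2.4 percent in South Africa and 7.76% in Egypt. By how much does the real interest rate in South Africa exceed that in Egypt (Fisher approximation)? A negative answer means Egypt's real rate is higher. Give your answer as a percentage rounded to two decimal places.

South Africa: 11.12% − 2.4% = 8.720%
Egypt: 3.7% − 7.76% = -4.060%
Differential = 12.780% → 12.78%.

12.78%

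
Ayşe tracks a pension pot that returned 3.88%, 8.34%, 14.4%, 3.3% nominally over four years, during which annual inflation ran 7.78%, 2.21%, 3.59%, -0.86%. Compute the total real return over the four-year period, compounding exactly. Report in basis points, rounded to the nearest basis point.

1756 basis points

Nominal growth factor = 1.0388 × 1.0834 × 1.1440 × 1.0330 = 1.329986
Price-level growth factor = 1.0778 × 1.0221 × 1.0359 × 0.9914 = 1.131353
Real growth factor = 1.329986 / 1.131353 = 1.175571
Total real return = 1.175571 − 1 → 1756 basis points.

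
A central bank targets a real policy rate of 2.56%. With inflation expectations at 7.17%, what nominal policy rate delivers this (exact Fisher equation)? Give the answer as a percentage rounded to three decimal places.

(1 + i) = (1 + r)(1 + π) = 1.02560 × 1.07170 = 1.09913552
i = 1.09913552 − 1, so the required nominal rate is 9.914%.

9.914%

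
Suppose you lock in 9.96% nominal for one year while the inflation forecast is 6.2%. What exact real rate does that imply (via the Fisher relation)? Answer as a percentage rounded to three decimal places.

By the Fisher relation, 1 + r = (1 + i)/(1 + π).
1 + r = 1.09960 / 1.06200 = 1.0354049
r = 1.0354049 − 1 = 3.54049%, i.e. 3.540%.

3.540%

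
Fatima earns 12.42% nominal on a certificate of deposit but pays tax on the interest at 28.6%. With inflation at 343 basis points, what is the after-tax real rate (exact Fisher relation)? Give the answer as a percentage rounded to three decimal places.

After-tax nominal return = 12.42% × (1 − 0.286) = 8.86788%.
1 + r = 1.0886788 / 1.03430 = 1.0525755
After-tax real rate = 1.0525755 − 1 → 5.258%.

5.258%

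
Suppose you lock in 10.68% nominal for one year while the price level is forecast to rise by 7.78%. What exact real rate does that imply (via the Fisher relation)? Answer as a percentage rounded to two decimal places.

By the Fisher relation, 1 + r = (1 + i)/(1 + π).
1 + r = 1.10680 / 1.07780 = 1.026907
r = 1.026907 − 1 = 2.6907%, i.e. 2.69%.

2.69%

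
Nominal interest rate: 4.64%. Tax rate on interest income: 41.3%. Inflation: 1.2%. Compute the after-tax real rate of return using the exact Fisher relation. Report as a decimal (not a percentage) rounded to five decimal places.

0.01506

After-tax nominal return = 4.64% × (1 − 0.413) = 2.72368%.
1 + r = 1.0272368 / 1.01200 = 1.015056
After-tax real rate = 1.015056 − 1 → 0.01506.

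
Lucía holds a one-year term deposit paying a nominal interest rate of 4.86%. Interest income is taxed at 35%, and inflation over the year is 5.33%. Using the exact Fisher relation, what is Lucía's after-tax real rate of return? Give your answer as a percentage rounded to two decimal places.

-2.06%

After-tax nominal return = 4.86% × (1 − 0.35) = 3.1590%.
1 + r = 1.03159 / 1.05330 = 0.979389
After-tax real rate = 0.979389 − 1 → -2.06%.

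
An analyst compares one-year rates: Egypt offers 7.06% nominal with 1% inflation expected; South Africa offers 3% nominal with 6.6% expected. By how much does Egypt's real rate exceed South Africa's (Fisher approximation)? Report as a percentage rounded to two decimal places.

9.66%

Egypt: 7.06% − 1% = 6.060%
South Africa: 3% − 6.6% = -3.600%
Differential = 9.660% → 9.66%.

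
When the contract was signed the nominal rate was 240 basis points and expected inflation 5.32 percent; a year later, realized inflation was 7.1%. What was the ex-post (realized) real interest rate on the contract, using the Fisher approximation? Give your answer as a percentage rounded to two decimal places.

-4.70%

Ex-post: 2.4% − 7.1% = -4.700%
So the realized real rate is -4.70%.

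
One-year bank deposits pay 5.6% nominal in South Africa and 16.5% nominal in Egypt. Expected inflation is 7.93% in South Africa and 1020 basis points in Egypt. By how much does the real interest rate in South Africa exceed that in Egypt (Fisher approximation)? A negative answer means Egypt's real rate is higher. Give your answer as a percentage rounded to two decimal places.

-8.63%

South Africa: 5.6% − 7.93% = -2.330%
Egypt: 16.5% − 10.2% = 6.300%
Differential = -8.630% → -8.63%.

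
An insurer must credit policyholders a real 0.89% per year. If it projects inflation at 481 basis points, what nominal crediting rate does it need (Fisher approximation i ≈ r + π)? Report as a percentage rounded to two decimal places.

5.70%

i ≈ r + π = 0.89% + 4.81% = 5.70%.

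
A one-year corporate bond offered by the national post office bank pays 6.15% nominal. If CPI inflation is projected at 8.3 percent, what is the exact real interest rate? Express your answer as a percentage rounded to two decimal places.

-1.99%

By the Fisher equation, 1 + r = (1 + i)/(1 + π).
1 + r = 1.06150 / 1.08300 = 0.980148
r = 0.980148 − 1 = -1.9852%, i.e. -1.99%.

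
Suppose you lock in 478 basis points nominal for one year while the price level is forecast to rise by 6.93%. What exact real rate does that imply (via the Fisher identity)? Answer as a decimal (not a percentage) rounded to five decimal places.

By the Fisher identity, 1 + r = (1 + i)/(1 + π).
1 + r = 1.04780 / 1.06930 = 0.979893
r = 0.979893 − 1 = -2.0107%, i.e. -0.02011.

-0.02011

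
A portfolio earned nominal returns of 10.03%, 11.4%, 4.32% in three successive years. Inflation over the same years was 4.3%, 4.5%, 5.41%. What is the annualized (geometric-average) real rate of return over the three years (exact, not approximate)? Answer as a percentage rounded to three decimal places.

Compound the nominal returns: 1.1003 × 1.1140 × 1.0432 = 1.27868592.
Compound inflation: 1.0430 × 1.0450 × 1.0541 = 1.14890048.
Deflate: 1.27868592 / 1.14890048 = 1.11296490.
Annualized real rate = 1.11296490^(1/3) − 1 = 3.6320% → 3.632%.

3.632%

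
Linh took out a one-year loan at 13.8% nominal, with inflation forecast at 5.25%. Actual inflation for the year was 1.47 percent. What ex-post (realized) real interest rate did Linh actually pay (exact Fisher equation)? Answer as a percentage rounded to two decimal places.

12.15%

Ex-post: (1 + 0.1380)/(1 + 0.0147) − 1 = 12.1514%
So the realized real rate is 12.15%.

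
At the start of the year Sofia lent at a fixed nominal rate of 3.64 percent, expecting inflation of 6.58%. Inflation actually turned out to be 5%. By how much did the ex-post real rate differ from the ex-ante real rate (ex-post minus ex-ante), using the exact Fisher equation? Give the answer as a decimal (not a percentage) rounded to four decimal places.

0.0146

Ex-ante: (1 + 0.0364)/(1 + 0.0658) − 1 = -2.7585%
Ex-post: (1 + 0.0364)/(1 + 0.0500) − 1 = -1.2952%
Difference (ex-post − ex-ante) = 1.4633% → 0.0146.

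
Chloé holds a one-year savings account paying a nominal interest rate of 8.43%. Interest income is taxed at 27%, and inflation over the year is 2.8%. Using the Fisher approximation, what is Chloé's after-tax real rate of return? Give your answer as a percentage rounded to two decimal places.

After-tax nominal return = 8.43% × (1 − 0.27) = 6.1539%.
r ≈ 6.1539% − 2.8% → 3.35%.

3.35%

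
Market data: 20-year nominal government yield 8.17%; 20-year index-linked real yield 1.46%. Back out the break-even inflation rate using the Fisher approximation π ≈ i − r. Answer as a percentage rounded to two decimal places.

π ≈ i − r = 8.17% − 1.46% → 6.71%.

6.71%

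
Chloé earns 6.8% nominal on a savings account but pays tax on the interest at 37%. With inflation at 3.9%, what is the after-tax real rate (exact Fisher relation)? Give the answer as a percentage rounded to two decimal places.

After-tax nominal return = 6.8% × (1 − 0.37) = 4.2840%.
1 + r = 1.04284 / 1.03900 = 1.003696
After-tax real rate = 1.003696 − 1 → 0.37%.

0.37%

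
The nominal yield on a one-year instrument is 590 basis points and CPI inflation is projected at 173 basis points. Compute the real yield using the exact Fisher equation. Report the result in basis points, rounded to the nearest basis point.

410 basis points

By the Fisher equation, 1 + r = (1 + i)/(1 + π).
1 + r = 1.05900 / 1.01730 = 1.040991
r = 1.040991 − 1 = 4.0991%, i.e. 410 basis points.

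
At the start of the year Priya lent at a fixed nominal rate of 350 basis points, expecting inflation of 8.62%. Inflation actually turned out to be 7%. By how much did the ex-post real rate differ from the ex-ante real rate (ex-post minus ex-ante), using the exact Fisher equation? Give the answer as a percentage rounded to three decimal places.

1.443%

Ex-ante: (1 + 0.0350)/(1 + 0.0862) − 1 = -4.7137%
Ex-post: (1 + 0.0350)/(1 + 0.0700) − 1 = -3.2710%
Difference (ex-post − ex-ante) = 1.4427% → 1.443%.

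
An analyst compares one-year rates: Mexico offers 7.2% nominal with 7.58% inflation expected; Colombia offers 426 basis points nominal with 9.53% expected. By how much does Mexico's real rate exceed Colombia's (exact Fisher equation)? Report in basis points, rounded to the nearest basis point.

446 basis points

Mexico: (1 + 0.0720)/(1 + 0.0758) − 1 = -0.3532%
Colombia: (1 + 0.0426)/(1 + 0.0953) − 1 = -4.8115%
Differential = -0.3532% − (-4.8115%) = 4.4582% → 446 basis points.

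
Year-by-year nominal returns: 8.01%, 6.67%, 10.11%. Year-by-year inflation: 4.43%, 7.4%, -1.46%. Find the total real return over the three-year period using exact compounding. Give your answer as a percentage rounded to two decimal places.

Nominal growth factor = 1.0801 × 1.0667 × 1.1011 = 1.268624
Price-level growth factor = 1.0443 × 1.0740 × 0.9854 = 1.105203
Real growth factor = 1.268624 / 1.105203 = 1.147865
Total real return = 1.147865 − 1 → 14.79%.

14.79%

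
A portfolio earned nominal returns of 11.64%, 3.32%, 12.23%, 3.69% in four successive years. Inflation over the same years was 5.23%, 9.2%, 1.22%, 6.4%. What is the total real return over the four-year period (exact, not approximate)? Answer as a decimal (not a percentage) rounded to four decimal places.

0.0846

Nominal growth factor = 1.1164 × 1.0332 × 1.1223 × 1.0369 = 1.342301
Price-level growth factor = 1.0523 × 1.0920 × 1.0122 × 1.0640 = 1.237571
Real growth factor = 1.342301 / 1.237571 = 1.084626
Total real return = 1.084626 − 1 → 0.0846.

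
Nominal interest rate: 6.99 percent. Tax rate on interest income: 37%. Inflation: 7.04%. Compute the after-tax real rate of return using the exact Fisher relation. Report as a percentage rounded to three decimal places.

After-tax nominal return = 6.99% × (1 − 0.37) = 4.4037%.
1 + r = 1.044037 / 1.07040 = 0.975371
After-tax real rate = 0.975371 − 1 → -2.463%.

-2.463%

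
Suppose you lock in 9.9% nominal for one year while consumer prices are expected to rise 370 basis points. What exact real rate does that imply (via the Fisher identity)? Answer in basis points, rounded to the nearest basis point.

By the Fisher identity, 1 + r = (1 + i)/(1 + π).
1 + r = 1.09900 / 1.03700 = 1.059788
r = 1.059788 − 1 = 5.9788%, i.e. 598 basis points.

598 basis points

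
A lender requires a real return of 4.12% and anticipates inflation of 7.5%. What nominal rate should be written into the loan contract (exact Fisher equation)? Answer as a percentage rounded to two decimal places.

11.93%

(1 + i) = (1 + r)(1 + π) = 1.04120 × 1.07500 = 1.11929
i = 1.11929 − 1, so the required nominal rate is 11.93%.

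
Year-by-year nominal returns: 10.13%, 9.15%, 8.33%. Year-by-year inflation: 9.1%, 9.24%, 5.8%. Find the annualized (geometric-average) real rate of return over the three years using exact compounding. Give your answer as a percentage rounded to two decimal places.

1.08%

Nominal growth factor = 1.1013 × 1.0915 × 1.0833 = 1.30220129
Price-level growth factor = 1.0910 × 1.0924 × 1.0580 = 1.26093329
Real growth factor = 1.30220129 / 1.26093329 = 1.03272814
Annualized real rate = 1.03272814^(1/3) − 1 = 1.0792% → 1.08%.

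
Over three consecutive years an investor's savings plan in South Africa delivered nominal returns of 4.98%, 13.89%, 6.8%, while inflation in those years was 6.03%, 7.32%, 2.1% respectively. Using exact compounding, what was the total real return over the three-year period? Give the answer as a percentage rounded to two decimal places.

Compound the nominal returns: 1.0498 × 1.1389 × 1.0680 = 1.276919.
Compound inflation: 1.0603 × 1.0732 × 1.0210 = 1.161810.
Deflate: 1.276919 / 1.161810 = 1.099077.
Total real return = 1.099077 − 1 → 9.91%.

9.91%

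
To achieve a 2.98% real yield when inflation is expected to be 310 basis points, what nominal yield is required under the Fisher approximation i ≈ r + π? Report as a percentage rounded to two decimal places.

6.08%

i ≈ r + π = 2.98% + 3.1% = 6.08%.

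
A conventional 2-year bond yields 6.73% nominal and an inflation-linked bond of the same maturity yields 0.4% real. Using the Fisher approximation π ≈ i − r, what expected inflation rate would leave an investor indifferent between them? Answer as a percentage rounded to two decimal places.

6.33%

π ≈ i − r = 6.73% − 0.4% → 6.33%.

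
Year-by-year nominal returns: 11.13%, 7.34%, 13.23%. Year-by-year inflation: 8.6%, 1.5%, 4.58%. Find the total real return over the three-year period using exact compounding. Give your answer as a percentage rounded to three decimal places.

Nominal growth factor = 1.1113 × 1.0734 × 1.1323 = 1.350686
Price-level growth factor = 1.0860 × 1.0150 × 1.0458 = 1.152775
Real growth factor = 1.350686 / 1.152775 = 1.171682
Total real return = 1.171682 − 1 → 17.168%.

17.168%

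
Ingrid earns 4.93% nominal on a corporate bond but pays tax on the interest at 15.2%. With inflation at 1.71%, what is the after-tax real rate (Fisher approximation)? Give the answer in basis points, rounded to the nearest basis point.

247 basis points

After-tax nominal return = 4.93% × (1 − 0.152) = 4.18064%.
r ≈ 4.18064% − 1.71% → 247 basis points.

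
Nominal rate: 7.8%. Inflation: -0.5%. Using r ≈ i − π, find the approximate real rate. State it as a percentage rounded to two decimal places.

r ≈ i − π = 7.8% − (-0.5%) = 8.30%.

8.30%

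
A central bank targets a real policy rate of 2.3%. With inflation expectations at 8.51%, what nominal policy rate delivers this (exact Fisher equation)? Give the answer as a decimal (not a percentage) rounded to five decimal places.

0.11006

(1 + i) = (1 + r)(1 + π) = 1.02300 × 1.08510 = 1.1100573
i = 1.1100573 − 1, so the required nominal rate is 0.11006.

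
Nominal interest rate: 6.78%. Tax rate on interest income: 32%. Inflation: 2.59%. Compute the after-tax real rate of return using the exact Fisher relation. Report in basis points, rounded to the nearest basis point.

197 basis points

After-tax nominal return = 6.78% × (1 − 0.32) = 4.6104%.
1 + r = 1.046104 / 1.02590 = 1.019694
After-tax real rate = 1.019694 − 1 → 197 basis points.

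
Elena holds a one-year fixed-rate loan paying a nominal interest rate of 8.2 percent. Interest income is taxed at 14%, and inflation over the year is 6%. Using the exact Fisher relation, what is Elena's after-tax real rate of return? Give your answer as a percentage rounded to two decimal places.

0.99%

After-tax nominal return = 8.2% × (1 − 0.14) = 7.0520%.
1 + r = 1.07052 / 1.06000 = 1.009925
After-tax real rate = 1.009925 − 1 → 0.99%.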